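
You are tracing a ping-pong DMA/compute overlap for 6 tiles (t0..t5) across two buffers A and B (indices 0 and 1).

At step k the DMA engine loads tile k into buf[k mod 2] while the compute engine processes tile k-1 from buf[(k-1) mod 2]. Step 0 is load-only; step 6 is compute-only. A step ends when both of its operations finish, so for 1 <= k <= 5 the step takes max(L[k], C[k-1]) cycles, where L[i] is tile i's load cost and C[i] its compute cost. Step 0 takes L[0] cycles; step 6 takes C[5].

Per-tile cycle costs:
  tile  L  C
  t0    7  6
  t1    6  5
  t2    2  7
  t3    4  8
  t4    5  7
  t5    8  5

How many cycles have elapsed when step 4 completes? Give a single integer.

end_cycle[4] = 33

k=0 load=t0/7c comp=- wait=7 total=7
k=1 load=t1/6c comp=t0/6c wait=6 total=13
k=2 load=t2/2c comp=t1/5c wait=5 total=18
k=3 load=t3/4c comp=t2/7c wait=7 total=25
k=4 load=t4/5c comp=t3/8c wait=8 total=33
k=5 load=t5/8c comp=t4/7c wait=8 total=41
k=6 load=- comp=t5/5c wait=5 total=46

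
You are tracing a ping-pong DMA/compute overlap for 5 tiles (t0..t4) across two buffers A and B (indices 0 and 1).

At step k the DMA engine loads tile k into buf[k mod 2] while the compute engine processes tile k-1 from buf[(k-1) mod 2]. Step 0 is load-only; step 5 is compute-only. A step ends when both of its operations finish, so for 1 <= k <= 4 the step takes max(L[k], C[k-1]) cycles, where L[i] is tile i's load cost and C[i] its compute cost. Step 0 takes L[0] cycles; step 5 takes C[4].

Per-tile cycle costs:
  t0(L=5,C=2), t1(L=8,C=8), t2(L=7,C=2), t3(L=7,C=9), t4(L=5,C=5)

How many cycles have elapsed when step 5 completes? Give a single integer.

end_cycle[5] = 42

  0. 5=5c; end=5; A:t0 B:-
  1. max(8,2)=8c; end=13; A:t0 B:t1
  2. max(7,8)=8c; end=21; A:t2 B:t1
  3. max(7,2)=7c; end=28; A:t2 B:t3
  4. max(5,9)=9c; end=37; A:t4 B:t3
  5. 5=5c; end=42; A:t4 B:t3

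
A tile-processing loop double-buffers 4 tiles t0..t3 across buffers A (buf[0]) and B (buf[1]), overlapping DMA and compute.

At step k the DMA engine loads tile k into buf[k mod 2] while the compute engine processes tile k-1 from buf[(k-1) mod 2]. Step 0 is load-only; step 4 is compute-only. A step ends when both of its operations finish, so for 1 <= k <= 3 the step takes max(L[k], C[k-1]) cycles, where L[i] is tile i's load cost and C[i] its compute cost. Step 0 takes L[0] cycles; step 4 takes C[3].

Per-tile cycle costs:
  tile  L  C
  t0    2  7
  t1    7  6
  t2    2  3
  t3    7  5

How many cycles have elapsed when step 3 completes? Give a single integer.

  0. 2=2c; end=2; A:t0 B:-
  1. max(7,7)=7c; end=9; A:t0 B:t1
  2. max(2,6)=6c; end=15; A:t2 B:t1
  3. max(7,3)=7c; end=22; A:t2 B:t3
  4. 5=5c; end=27; A:t2 B:t3

end_cycle[3] = 22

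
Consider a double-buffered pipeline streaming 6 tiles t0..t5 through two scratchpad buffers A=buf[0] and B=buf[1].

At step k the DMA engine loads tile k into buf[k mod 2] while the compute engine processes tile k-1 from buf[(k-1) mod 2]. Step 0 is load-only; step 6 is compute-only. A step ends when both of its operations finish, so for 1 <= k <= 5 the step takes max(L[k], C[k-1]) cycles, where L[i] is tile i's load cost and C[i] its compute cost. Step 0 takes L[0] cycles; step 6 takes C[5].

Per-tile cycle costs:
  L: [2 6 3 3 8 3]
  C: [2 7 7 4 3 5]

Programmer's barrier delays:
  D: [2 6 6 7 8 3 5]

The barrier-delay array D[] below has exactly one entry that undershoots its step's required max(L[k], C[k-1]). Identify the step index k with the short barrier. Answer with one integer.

hazard at step 2

[0] required=L[0]=2=2 vs D=2 ok
[1] required=max(L[1]=6,C[0]=2)=6 vs D=6 ok
[2] required=max(L[2]=3,C[1]=7)=7 vs D=6 SHORT
[3] required=max(L[3]=3,C[2]=7)=7 vs D=7 ok
[4] required=max(L[4]=8,C[3]=4)=8 vs D=8 ok
[5] required=max(L[5]=3,C[4]=3)=3 vs D=3 ok
[6] required=C[5]=5=5 vs D=5 ok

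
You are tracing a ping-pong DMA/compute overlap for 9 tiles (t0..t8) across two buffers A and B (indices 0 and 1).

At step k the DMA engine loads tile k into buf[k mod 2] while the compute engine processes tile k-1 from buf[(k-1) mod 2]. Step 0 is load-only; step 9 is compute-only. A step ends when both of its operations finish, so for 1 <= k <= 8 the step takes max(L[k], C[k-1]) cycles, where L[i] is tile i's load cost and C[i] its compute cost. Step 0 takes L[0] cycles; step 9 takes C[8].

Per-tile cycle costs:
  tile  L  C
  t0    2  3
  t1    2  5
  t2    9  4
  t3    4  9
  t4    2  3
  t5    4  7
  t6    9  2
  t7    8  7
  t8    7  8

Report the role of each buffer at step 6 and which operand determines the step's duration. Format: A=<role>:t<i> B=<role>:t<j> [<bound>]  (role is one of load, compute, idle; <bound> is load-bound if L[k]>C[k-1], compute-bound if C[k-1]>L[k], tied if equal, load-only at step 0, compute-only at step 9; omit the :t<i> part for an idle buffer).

step 6: A=load:t6 B=compute:t5 [load-bound]

  0. 2=2c; end=2; A:t0 B:-
  1. max(2,3)=3c; end=5; A:t0 B:t1
  2. max(9,5)=9c; end=14; A:t2 B:t1
  3. max(4,4)=4c; end=18; A:t2 B:t3
  4. max(2,9)=9c; end=27; A:t4 B:t3
  5. max(4,3)=4c; end=31; A:t4 B:t5
  6. max(9,7)=9c; end=40; A:t6 B:t5
  7. max(8,2)=8c; end=48; A:t6 B:t7
  8. max(7,7)=7c; end=55; A:t8 B:t7
  9. 8=8c; end=63; A:t8 B:t7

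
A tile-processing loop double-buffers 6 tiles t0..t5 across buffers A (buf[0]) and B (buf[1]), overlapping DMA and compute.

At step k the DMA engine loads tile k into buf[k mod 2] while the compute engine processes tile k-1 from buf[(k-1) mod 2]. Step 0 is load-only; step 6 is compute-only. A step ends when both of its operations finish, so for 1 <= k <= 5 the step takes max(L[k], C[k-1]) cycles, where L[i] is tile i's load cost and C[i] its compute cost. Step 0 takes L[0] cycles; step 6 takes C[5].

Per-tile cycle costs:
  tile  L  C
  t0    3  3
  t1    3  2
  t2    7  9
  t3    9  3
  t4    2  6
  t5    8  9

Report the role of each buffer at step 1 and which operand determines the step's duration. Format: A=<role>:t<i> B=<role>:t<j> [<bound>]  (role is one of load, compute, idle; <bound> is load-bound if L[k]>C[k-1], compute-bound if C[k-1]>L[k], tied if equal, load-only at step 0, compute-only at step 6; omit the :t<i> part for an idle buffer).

step 1: A=compute:t0 B=load:t1 [tied]

step 0: L[0]=3 → dur=3, Σ=3 | A=load:t0 B=idle [load-only]
step 1: L[1]=3 C[0]=3 → dur=3, Σ=6 | A=compute:t0 B=load:t1 [tied]
step 2: L[2]=7 C[1]=2 → dur=7, Σ=13 | A=load:t2 B=compute:t1 [load-bound]
step 3: L[3]=9 C[2]=9 → dur=9, Σ=22 | A=compute:t2 B=load:t3 [tied]
step 4: L[4]=2 C[3]=3 → dur=3, Σ=25 | A=load:t4 B=compute:t3 [compute-bound]
step 5: L[5]=8 C[4]=6 → dur=8, Σ=33 | A=compute:t4 B=load:t5 [load-bound]
step 6: C[5]=9 → dur=9, Σ=42 | A=idle B=compute:t5 [compute-only]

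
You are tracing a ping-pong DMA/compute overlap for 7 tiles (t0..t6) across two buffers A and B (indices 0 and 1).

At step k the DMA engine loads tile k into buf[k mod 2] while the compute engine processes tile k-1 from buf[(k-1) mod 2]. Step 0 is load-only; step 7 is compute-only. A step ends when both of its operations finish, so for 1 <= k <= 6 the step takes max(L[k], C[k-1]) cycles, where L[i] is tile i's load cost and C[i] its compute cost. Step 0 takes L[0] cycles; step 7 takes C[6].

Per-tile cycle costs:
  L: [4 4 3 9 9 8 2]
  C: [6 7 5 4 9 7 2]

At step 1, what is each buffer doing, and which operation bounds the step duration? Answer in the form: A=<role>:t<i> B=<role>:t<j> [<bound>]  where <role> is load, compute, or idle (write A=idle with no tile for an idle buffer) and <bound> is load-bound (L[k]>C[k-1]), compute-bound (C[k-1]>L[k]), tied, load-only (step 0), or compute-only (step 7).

step 0: L[0]=4 → dur=4, Σ=4 | A=load:t0 B=idle [load-only]
step 1: L[1]=4 C[0]=6 → dur=6, Σ=10 | A=compute:t0 B=load:t1 [compute-bound]
step 2: L[2]=3 C[1]=7 → dur=7, Σ=17 | A=load:t2 B=compute:t1 [compute-bound]
step 3: L[3]=9 C[2]=5 → dur=9, Σ=26 | A=compute:t2 B=load:t3 [load-bound]
step 4: L[4]=9 C[3]=4 → dur=9, Σ=35 | A=load:t4 B=compute:t3 [load-bound]
step 5: L[5]=8 C[4]=9 → dur=9, Σ=44 | A=compute:t4 B=load:t5 [compute-bound]
step 6: L[6]=2 C[5]=7 → dur=7, Σ=51 | A=load:t6 B=compute:t5 [compute-bound]
step 7: C[6]=2 → dur=2, Σ=53 | A=compute:t6 B=idle [compute-only]

step 1: A=compute:t0 B=load:t1 [compute-bound]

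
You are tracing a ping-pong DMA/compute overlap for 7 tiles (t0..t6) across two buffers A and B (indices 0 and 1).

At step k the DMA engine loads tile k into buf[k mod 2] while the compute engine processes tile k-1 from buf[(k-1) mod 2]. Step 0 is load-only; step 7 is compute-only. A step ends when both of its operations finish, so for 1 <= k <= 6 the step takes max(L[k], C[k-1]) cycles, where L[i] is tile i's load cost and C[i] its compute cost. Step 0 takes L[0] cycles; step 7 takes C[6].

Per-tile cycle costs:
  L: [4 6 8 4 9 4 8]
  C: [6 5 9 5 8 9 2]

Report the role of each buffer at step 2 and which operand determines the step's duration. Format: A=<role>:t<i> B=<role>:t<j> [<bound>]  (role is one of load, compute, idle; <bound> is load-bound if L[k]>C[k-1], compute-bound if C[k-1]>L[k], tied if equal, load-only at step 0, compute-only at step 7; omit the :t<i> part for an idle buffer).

k=0 load=t0/4c comp=- wait=4 total=4
k=1 load=t1/6c comp=t0/6c wait=6 total=10
k=2 load=t2/8c comp=t1/5c wait=8 total=18
k=3 load=t3/4c comp=t2/9c wait=9 total=27
k=4 load=t4/9c comp=t3/5c wait=9 total=36
k=5 load=t5/4c comp=t4/8c wait=8 total=44
k=6 load=t6/8c comp=t5/9c wait=9 total=53
k=7 load=- comp=t6/2c wait=2 total=55

step 2: A=load:t2 B=compute:t1 [load-bound]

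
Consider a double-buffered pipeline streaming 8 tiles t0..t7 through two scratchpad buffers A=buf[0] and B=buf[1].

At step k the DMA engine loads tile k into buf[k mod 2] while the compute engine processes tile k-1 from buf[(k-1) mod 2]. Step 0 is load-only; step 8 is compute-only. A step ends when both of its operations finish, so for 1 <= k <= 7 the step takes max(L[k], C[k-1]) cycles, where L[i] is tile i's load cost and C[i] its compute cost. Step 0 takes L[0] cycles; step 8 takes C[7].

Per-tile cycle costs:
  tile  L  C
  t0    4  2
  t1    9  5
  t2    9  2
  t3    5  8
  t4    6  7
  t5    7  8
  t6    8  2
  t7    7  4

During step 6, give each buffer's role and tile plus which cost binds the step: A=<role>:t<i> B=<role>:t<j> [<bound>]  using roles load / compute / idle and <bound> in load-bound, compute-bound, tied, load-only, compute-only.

[0] DMA t0→A (4c) ∥ CU idle ⇒ 4c, clock 4
[1] DMA t1→B (9c) ∥ CU A:t0 (2c) ⇒ 9c, clock 13
[2] DMA t2→A (9c) ∥ CU B:t1 (5c) ⇒ 9c, clock 22
[3] DMA t3→B (5c) ∥ CU A:t2 (2c) ⇒ 5c, clock 27
[4] DMA t4→A (6c) ∥ CU B:t3 (8c) ⇒ 8c, clock 35
[5] DMA t5→B (7c) ∥ CU A:t4 (7c) ⇒ 7c, clock 42
[6] DMA t6→A (8c) ∥ CU B:t5 (8c) ⇒ 8c, clock 50
[7] DMA t7→B (7c) ∥ CU A:t6 (2c) ⇒ 7c, clock 57
[8] DMA idle ∥ CU B:t7 (4c) ⇒ 4c, clock 61

step 6: A=load:t6 B=compute:t5 [tied]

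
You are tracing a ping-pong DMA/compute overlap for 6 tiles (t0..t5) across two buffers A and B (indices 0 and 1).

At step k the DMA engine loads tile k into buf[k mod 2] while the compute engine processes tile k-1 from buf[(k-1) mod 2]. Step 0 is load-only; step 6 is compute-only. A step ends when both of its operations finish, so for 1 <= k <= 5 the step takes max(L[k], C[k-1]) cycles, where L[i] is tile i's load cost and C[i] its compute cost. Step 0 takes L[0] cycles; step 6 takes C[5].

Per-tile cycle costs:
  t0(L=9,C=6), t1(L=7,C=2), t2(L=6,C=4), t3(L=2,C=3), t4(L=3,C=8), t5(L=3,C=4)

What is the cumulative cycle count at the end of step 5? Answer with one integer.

end_cycle[5] = 37

  0. 9=9c; end=9; A:t0 B:-
  1. max(7,6)=7c; end=16; A:t0 B:t1
  2. max(6,2)=6c; end=22; A:t2 B:t1
  3. max(2,4)=4c; end=26; A:t2 B:t3
  4. max(3,3)=3c; end=29; A:t4 B:t3
  5. max(3,8)=8c; end=37; A:t4 B:t5
  6. 4=4c; end=41; A:t4 B:t5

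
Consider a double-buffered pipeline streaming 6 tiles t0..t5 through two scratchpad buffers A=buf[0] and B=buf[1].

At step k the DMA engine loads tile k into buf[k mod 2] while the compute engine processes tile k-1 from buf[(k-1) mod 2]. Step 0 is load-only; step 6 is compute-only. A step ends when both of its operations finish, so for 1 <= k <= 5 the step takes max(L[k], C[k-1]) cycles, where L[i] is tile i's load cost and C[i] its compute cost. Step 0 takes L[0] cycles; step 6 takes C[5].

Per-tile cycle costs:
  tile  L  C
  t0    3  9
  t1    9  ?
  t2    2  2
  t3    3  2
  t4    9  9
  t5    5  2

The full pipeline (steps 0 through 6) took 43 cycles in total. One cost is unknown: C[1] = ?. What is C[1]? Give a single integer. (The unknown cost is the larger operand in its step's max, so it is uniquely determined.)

C[1] = 8

step 0 = dur = L[0]=3 = 3
step 1 = dur = max(L[1]=9, C[0]=9) = 9
step 2 = dur = max(L[2]=2, C[1]=?) = C[1]  (unknown; binding)
step 3 = dur = max(L[3]=3, C[2]=2) = 3
step 4 = dur = max(L[4]=9, C[3]=2) = 9
step 5 = dur = max(L[5]=5, C[4]=9) = 9
step 6 = dur = C[5]=2 = 2
sum of known step durations = 35
dur[2] = total - known = 43 - 35 = 8
C[1] is the binding max in step 2, so C[1] = dur[2] = 8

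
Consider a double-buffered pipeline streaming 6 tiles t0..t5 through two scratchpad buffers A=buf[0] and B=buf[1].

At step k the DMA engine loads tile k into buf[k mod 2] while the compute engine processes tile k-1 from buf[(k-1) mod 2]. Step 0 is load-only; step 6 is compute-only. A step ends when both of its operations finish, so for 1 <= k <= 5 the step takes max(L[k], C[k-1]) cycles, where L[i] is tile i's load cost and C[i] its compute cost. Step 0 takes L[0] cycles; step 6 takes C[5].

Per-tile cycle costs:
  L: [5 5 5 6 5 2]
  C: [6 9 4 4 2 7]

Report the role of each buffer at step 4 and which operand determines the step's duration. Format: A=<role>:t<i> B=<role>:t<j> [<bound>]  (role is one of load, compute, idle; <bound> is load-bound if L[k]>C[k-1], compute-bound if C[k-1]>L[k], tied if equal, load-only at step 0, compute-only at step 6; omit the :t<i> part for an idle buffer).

step 4: A=load:t4 B=compute:t3 [load-bound]

step 0: L[0]=5 → dur=5, Σ=5 | A=load:t0 B=idle [load-only]
step 1: L[1]=5 C[0]=6 → dur=6, Σ=11 | A=compute:t0 B=load:t1 [compute-bound]
step 2: L[2]=5 C[1]=9 → dur=9, Σ=20 | A=load:t2 B=compute:t1 [compute-bound]
step 3: L[3]=6 C[2]=4 → dur=6, Σ=26 | A=compute:t2 B=load:t3 [load-bound]
step 4: L[4]=5 C[3]=4 → dur=5, Σ=31 | A=load:t4 B=compute:t3 [load-bound]
step 5: L[5]=2 C[4]=2 → dur=2, Σ=33 | A=compute:t4 B=load:t5 [tied]
step 6: C[5]=7 → dur=7, Σ=40 | A=idle B=compute:t5 [compute-only]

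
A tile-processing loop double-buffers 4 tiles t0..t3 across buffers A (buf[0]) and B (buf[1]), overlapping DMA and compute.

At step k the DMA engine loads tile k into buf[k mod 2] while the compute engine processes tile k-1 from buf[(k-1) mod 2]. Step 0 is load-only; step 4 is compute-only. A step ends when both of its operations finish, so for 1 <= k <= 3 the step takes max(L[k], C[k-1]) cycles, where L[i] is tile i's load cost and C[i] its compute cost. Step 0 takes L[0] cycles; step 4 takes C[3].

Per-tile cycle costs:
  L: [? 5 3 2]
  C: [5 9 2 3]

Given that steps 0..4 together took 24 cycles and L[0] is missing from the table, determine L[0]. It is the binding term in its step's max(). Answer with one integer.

step 0 → dur = L[0]=? = L[0]  (unknown; binding)
step 1 → dur = max(L[1]=5, C[0]=5) = 5
step 2 → dur = max(L[2]=3, C[1]=9) = 9
step 3 → dur = max(L[3]=2, C[2]=2) = 2
step 4 → dur = C[3]=3 = 3
sum of known step durations = 19
dur[0] = total - known = 24 - 19 = 5
L[0] is the binding max in step 0, so L[0] = dur[0] = 5

L[0] = 5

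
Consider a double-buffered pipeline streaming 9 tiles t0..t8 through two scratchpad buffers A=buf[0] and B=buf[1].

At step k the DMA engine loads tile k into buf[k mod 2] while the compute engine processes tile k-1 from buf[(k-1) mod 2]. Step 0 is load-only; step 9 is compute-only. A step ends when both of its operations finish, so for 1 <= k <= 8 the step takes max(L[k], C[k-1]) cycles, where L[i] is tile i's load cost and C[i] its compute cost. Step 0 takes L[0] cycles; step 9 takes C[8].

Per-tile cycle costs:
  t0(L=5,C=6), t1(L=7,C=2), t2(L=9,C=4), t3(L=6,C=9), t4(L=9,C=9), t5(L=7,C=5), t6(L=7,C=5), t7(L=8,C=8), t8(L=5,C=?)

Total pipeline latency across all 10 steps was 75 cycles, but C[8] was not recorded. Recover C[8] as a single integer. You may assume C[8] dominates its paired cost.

step 0 → dur = L[0]=5 = 5
step 1 → dur = max(L[1]=7, C[0]=6) = 7
step 2 → dur = max(L[2]=9, C[1]=2) = 9
step 3 → dur = max(L[3]=6, C[2]=4) = 6
step 4 → dur = max(L[4]=9, C[3]=9) = 9
step 5 → dur = max(L[5]=7, C[4]=9) = 9
step 6 → dur = max(L[6]=7, C[5]=5) = 7
step 7 → dur = max(L[7]=8, C[6]=5) = 8
step 8 → dur = max(L[8]=5, C[7]=8) = 8
step 9 → dur = C[8]=? = C[8]  (unknown; binding)
sum of known step durations = 68
dur[9] = total - known = 75 - 68 = 7
C[8] is the binding max in step 9, so C[8] = dur[9] = 7

C[8] = 7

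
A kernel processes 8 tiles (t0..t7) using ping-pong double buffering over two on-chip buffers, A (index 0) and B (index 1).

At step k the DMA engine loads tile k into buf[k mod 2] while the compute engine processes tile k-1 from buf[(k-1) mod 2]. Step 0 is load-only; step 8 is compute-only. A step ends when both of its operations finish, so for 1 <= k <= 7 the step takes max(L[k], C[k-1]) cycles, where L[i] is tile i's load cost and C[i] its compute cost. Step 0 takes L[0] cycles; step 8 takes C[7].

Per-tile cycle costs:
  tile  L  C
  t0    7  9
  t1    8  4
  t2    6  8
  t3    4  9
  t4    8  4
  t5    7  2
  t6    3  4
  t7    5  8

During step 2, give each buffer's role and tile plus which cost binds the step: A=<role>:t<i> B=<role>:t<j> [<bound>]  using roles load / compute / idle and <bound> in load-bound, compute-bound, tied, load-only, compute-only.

step 0: L[0]=7 → dur=7, Σ=7 | A=load:t0 B=idle [load-only]
step 1: L[1]=8 C[0]=9 → dur=9, Σ=16 | A=compute:t0 B=load:t1 [compute-bound]
step 2: L[2]=6 C[1]=4 → dur=6, Σ=22 | A=load:t2 B=compute:t1 [load-bound]
step 3: L[3]=4 C[2]=8 → dur=8, Σ=30 | A=compute:t2 B=load:t3 [compute-bound]
step 4: L[4]=8 C[3]=9 → dur=9, Σ=39 | A=load:t4 B=compute:t3 [compute-bound]
step 5: L[5]=7 C[4]=4 → dur=7, Σ=46 | A=compute:t4 B=load:t5 [load-bound]
step 6: L[6]=3 C[5]=2 → dur=3, Σ=49 | A=load:t6 B=compute:t5 [load-bound]
step 7: L[7]=5 C[6]=4 → dur=5, Σ=54 | A=compute:t6 B=load:t7 [load-bound]
step 8: C[7]=8 → dur=8, Σ=62 | A=idle B=compute:t7 [compute-only]

step 2: A=load:t2 B=compute:t1 [load-bound]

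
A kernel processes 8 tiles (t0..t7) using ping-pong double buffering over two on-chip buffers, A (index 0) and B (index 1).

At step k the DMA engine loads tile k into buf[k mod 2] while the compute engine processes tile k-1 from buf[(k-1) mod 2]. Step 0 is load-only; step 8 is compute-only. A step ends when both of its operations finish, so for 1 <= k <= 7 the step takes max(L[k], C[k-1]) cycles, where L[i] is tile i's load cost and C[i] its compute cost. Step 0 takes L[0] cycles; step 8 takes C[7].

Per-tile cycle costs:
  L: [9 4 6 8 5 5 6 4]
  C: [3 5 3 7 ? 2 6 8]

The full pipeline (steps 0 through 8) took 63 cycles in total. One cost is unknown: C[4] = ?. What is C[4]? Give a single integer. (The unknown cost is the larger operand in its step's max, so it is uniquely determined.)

C[4] = 9

step 0 = dur = L[0]=9 = 9
step 1 = dur = max(L[1]=4, C[0]=3) = 4
step 2 = dur = max(L[2]=6, C[1]=5) = 6
step 3 = dur = max(L[3]=8, C[2]=3) = 8
step 4 = dur = max(L[4]=5, C[3]=7) = 7
step 5 = dur = max(L[5]=5, C[4]=?) = C[4]  (unknown; binding)
step 6 = dur = max(L[6]=6, C[5]=2) = 6
step 7 = dur = max(L[7]=4, C[6]=6) = 6
step 8 = dur = C[7]=8 = 8
sum of known step durations = 54
dur[5] = total - known = 63 - 54 = 9
C[4] is the binding max in step 5, so C[4] = dur[5] = 9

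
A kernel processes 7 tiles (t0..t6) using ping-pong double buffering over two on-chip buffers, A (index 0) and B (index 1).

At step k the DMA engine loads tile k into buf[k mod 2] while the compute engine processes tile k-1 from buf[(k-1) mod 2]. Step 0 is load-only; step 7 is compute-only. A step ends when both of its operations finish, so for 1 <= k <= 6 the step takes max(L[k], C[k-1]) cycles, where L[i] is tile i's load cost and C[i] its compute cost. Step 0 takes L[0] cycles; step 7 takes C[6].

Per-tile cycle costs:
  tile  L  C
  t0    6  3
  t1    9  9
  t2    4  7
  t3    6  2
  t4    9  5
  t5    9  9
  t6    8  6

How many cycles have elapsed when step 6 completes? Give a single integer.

end_cycle[6] = 58

k=0 load=t0/6c comp=- wait=6 total=6
k=1 load=t1/9c comp=t0/3c wait=9 total=15
k=2 load=t2/4c comp=t1/9c wait=9 total=24
k=3 load=t3/6c comp=t2/7c wait=7 total=31
k=4 load=t4/9c comp=t3/2c wait=9 total=40
k=5 load=t5/9c comp=t4/5c wait=9 total=49
k=6 load=t6/8c comp=t5/9c wait=9 total=58
k=7 load=- comp=t6/6c wait=6 total=64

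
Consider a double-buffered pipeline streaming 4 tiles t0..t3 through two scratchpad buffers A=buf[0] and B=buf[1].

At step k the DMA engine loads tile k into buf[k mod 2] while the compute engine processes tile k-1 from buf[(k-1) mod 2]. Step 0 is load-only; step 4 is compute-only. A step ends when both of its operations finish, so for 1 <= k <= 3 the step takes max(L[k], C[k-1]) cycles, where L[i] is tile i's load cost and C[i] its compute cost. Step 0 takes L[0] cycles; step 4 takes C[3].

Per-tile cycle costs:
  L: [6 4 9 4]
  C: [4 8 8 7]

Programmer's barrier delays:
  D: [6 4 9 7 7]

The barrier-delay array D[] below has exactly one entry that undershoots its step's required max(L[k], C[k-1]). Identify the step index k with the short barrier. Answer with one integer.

hazard at step 3

k=0 barrier L[0]=6→6c, D[0]=6 ok
k=1 barrier max(L[1]=4,C[0]=4)→4c, D[1]=4 ok
k=2 barrier max(L[2]=9,C[1]=8)→9c, D[2]=9 ok
k=3 barrier max(L[3]=4,C[2]=8)→8c, D[3]=7 SHORT
k=4 barrier C[3]=7→7c, D[4]=7 ok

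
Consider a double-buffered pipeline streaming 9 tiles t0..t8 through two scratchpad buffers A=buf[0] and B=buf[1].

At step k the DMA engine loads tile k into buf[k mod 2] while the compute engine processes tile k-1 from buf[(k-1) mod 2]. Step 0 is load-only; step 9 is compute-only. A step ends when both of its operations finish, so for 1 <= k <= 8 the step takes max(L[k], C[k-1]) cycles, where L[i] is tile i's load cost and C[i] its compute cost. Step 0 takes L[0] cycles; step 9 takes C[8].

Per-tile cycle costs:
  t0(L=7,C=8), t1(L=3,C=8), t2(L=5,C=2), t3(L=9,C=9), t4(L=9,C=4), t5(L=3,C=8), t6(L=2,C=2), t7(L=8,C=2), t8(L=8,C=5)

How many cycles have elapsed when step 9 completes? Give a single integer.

[0] DMA t0→A (7c) ∥ CU idle ⇒ 7c, clock 7
[1] DMA t1→B (3c) ∥ CU A:t0 (8c) ⇒ 8c, clock 15
[2] DMA t2→A (5c) ∥ CU B:t1 (8c) ⇒ 8c, clock 23
[3] DMA t3→B (9c) ∥ CU A:t2 (2c) ⇒ 9c, clock 32
[4] DMA t4→A (9c) ∥ CU B:t3 (9c) ⇒ 9c, clock 41
[5] DMA t5→B (3c) ∥ CU A:t4 (4c) ⇒ 4c, clock 45
[6] DMA t6→A (2c) ∥ CU B:t5 (8c) ⇒ 8c, clock 53
[7] DMA t7→B (8c) ∥ CU A:t6 (2c) ⇒ 8c, clock 61
[8] DMA t8→A (8c) ∥ CU B:t7 (2c) ⇒ 8c, clock 69
[9] DMA idle ∥ CU A:t8 (5c) ⇒ 5c, clock 74

end_cycle[9] = 74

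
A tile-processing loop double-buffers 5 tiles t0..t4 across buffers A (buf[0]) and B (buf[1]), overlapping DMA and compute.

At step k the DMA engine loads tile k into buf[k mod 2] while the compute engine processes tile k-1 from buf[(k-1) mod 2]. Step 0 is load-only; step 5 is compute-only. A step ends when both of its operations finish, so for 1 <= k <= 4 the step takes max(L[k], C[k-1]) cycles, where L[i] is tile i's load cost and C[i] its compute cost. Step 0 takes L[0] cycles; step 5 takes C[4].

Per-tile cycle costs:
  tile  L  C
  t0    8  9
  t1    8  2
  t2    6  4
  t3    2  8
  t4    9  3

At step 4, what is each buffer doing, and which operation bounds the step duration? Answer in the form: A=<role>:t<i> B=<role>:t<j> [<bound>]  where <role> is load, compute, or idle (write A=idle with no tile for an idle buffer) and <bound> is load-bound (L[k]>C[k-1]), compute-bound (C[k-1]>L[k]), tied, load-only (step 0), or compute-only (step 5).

step 4: A=load:t4 B=compute:t3 [load-bound]

[0] DMA t0→A (8c) ∥ CU idle ⇒ 8c, clock 8
[1] DMA t1→B (8c) ∥ CU A:t0 (9c) ⇒ 9c, clock 17
[2] DMA t2→A (6c) ∥ CU B:t1 (2c) ⇒ 6c, clock 23
[3] DMA t3→B (2c) ∥ CU A:t2 (4c) ⇒ 4c, clock 27
[4] DMA t4→A (9c) ∥ CU B:t3 (8c) ⇒ 9c, clock 36
[5] DMA idle ∥ CU A:t4 (3c) ⇒ 3c, clock 39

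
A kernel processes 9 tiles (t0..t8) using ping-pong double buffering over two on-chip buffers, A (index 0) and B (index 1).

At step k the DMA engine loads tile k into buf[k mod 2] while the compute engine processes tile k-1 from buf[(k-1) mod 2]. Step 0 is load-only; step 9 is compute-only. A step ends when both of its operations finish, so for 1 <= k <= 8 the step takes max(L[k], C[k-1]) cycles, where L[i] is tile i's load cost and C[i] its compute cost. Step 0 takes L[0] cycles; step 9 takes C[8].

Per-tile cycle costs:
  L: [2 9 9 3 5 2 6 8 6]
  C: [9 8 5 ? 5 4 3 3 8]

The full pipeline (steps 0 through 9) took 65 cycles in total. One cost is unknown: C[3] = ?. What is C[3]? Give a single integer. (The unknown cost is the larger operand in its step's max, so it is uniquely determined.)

step 0 → dur = L[0]=2 = 2
step 1 → dur = max(L[1]=9, C[0]=9) = 9
step 2 → dur = max(L[2]=9, C[1]=8) = 9
step 3 → dur = max(L[3]=3, C[2]=5) = 5
step 4 → dur = max(L[4]=5, C[3]=?) = C[3]  (unknown; binding)
step 5 → dur = max(L[5]=2, C[4]=5) = 5
step 6 → dur = max(L[6]=6, C[5]=4) = 6
step 7 → dur = max(L[7]=8, C[6]=3) = 8
step 8 → dur = max(L[8]=6, C[7]=3) = 6
step 9 → dur = C[8]=8 = 8
sum of known step durations = 58
dur[4] = total - known = 65 - 58 = 7
C[3] is the binding max in step 4, so C[3] = dur[4] = 7

C[3] = 7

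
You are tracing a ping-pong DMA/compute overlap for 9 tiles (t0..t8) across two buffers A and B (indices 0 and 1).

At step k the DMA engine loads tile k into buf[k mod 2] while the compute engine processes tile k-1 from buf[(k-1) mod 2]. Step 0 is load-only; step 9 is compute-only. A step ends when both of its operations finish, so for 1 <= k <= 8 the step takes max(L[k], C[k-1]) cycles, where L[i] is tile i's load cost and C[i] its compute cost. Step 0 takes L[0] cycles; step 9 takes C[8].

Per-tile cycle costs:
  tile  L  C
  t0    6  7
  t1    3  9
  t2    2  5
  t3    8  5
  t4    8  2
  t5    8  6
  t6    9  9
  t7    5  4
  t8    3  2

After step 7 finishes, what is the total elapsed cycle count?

  0. 6=6c; end=6; A:t0 B:-
  1. max(3,7)=7c; end=13; A:t0 B:t1
  2. max(2,9)=9c; end=22; A:t2 B:t1
  3. max(8,5)=8c; end=30; A:t2 B:t3
  4. max(8,5)=8c; end=38; A:t4 B:t3
  5. max(8,2)=8c; end=46; A:t4 B:t5
  6. max(9,6)=9c; end=55; A:t6 B:t5
  7. max(5,9)=9c; end=64; A:t6 B:t7
  8. max(3,4)=4c; end=68; A:t8 B:t7
  9. 2=2c; end=70; A:t8 B:t7

end_cycle[7] = 64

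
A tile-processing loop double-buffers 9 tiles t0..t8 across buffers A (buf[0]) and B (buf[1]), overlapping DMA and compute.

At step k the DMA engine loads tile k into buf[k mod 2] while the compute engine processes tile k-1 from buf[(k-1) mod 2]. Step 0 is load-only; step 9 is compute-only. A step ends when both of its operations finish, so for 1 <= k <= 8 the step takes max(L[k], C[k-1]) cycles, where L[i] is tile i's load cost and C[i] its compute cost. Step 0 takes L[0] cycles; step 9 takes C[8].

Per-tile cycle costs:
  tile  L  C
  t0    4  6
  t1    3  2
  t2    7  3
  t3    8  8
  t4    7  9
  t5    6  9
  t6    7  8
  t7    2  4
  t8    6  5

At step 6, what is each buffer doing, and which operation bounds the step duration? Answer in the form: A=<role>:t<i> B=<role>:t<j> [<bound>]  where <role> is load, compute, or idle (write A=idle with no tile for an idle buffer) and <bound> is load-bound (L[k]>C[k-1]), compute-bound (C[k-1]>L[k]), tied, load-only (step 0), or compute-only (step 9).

  0. 4=4c; end=4; A:t0 B:-
  1. max(3,6)=6c; end=10; A:t0 B:t1
  2. max(7,2)=7c; end=17; A:t2 B:t1
  3. max(8,3)=8c; end=25; A:t2 B:t3
  4. max(7,8)=8c; end=33; A:t4 B:t3
  5. max(6,9)=9c; end=42; A:t4 B:t5
  6. max(7,9)=9c; end=51; A:t6 B:t5
  7. max(2,8)=8c; end=59; A:t6 B:t7
  8. max(6,4)=6c; end=65; A:t8 B:t7
  9. 5=5c; end=70; A:t8 B:t7

step 6: A=load:t6 B=compute:t5 [compute-bound]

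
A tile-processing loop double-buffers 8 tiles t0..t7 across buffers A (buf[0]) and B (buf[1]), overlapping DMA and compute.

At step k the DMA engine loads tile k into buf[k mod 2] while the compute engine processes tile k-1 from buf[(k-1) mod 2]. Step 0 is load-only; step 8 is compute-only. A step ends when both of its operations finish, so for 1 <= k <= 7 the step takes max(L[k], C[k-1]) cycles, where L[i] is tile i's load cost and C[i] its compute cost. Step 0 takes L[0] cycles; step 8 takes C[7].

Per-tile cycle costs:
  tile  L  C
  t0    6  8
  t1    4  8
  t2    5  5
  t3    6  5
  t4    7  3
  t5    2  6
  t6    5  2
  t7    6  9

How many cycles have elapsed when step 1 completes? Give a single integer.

[0] DMA t0→A (6c) ∥ CU idle ⇒ 6c, clock 6
[1] DMA t1→B (4c) ∥ CU A:t0 (8c) ⇒ 8c, clock 14
[2] DMA t2→A (5c) ∥ CU B:t1 (8c) ⇒ 8c, clock 22
[3] DMA t3→B (6c) ∥ CU A:t2 (5c) ⇒ 6c, clock 28
[4] DMA t4→A (7c) ∥ CU B:t3 (5c) ⇒ 7c, clock 35
[5] DMA t5→B (2c) ∥ CU A:t4 (3c) ⇒ 3c, clock 38
[6] DMA t6→A (5c) ∥ CU B:t5 (6c) ⇒ 6c, clock 44
[7] DMA t7→B (6c) ∥ CU A:t6 (2c) ⇒ 6c, clock 50
[8] DMA idle ∥ CU B:t7 (9c) ⇒ 9c, clock 59

end_cycle[1] = 14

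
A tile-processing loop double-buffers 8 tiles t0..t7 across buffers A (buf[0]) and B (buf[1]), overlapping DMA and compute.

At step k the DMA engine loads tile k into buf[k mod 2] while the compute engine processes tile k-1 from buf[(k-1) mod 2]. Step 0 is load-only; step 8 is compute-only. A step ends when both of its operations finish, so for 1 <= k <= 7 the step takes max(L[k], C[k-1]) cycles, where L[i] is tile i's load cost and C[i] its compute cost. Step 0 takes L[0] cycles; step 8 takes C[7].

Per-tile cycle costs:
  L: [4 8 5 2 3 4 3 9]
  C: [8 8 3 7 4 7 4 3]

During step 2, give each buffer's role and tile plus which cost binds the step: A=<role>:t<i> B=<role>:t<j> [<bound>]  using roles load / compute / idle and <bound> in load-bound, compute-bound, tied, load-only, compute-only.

step 0: L[0]=4 → dur=4, Σ=4 | A=load:t0 B=idle [load-only]
step 1: L[1]=8 C[0]=8 → dur=8, Σ=12 | A=compute:t0 B=load:t1 [tied]
step 2: L[2]=5 C[1]=8 → dur=8, Σ=20 | A=load:t2 B=compute:t1 [compute-bound]
step 3: L[3]=2 C[2]=3 → dur=3, Σ=23 | A=compute:t2 B=load:t3 [compute-bound]
step 4: L[4]=3 C[3]=7 → dur=7, Σ=30 | A=load:t4 B=compute:t3 [compute-bound]
step 5: L[5]=4 C[4]=4 → dur=4, Σ=34 | A=compute:t4 B=load:t5 [tied]
step 6: L[6]=3 C[5]=7 → dur=7, Σ=41 | A=load:t6 B=compute:t5 [compute-bound]
step 7: L[7]=9 C[6]=4 → dur=9, Σ=50 | A=compute:t6 B=load:t7 [load-bound]
step 8: C[7]=3 → dur=3, Σ=53 | A=idle B=compute:t7 [compute-only]

step 2: A=load:t2 B=compute:t1 [compute-bound]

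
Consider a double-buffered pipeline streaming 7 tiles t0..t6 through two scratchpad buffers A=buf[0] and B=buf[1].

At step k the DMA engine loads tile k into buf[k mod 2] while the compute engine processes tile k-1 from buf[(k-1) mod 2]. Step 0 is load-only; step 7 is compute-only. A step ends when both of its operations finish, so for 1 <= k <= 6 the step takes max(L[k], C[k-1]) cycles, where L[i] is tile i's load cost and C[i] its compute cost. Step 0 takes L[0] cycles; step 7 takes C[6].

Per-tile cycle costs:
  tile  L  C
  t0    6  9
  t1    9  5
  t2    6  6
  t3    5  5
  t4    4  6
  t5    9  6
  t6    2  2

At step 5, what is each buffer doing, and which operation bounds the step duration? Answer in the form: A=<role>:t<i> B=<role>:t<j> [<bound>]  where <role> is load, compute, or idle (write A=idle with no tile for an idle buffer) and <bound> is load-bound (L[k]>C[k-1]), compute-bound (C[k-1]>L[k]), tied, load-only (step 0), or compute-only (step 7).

step 0: L[0]=6 → dur=6, Σ=6 | A=load:t0 B=idle [load-only]
step 1: L[1]=9 C[0]=9 → dur=9, Σ=15 | A=compute:t0 B=load:t1 [tied]
step 2: L[2]=6 C[1]=5 → dur=6, Σ=21 | A=load:t2 B=compute:t1 [load-bound]
step 3: L[3]=5 C[2]=6 → dur=6, Σ=27 | A=compute:t2 B=load:t3 [compute-bound]
step 4: L[4]=4 C[3]=5 → dur=5, Σ=32 | A=load:t4 B=compute:t3 [compute-bound]
step 5: L[5]=9 C[4]=6 → dur=9, Σ=41 | A=compute:t4 B=load:t5 [load-bound]
step 6: L[6]=2 C[5]=6 → dur=6, Σ=47 | A=load:t6 B=compute:t5 [compute-bound]
step 7: C[6]=2 → dur=2, Σ=49 | A=compute:t6 B=idle [compute-only]

step 5: A=compute:t4 B=load:t5 [load-bound]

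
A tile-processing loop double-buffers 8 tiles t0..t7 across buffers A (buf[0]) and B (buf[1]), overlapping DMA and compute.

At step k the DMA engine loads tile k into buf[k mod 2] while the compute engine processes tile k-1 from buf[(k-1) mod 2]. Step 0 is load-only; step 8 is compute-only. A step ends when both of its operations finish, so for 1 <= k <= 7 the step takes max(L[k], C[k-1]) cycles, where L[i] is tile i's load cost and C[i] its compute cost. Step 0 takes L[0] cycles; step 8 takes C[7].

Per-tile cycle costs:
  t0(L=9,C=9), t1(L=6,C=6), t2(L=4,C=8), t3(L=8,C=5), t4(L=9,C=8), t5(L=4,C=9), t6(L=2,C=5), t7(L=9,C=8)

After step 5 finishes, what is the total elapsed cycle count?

end_cycle[5] = 49

k=0 load=t0/9c comp=- wait=9 total=9
k=1 load=t1/6c comp=t0/9c wait=9 total=18
k=2 load=t2/4c comp=t1/6c wait=6 total=24
k=3 load=t3/8c comp=t2/8c wait=8 total=32
k=4 load=t4/9c comp=t3/5c wait=9 total=41
k=5 load=t5/4c comp=t4/8c wait=8 total=49
k=6 load=t6/2c comp=t5/9c wait=9 total=58
k=7 load=t7/9c comp=t6/5c wait=9 total=67
k=8 load=- comp=t7/8c wait=8 total=75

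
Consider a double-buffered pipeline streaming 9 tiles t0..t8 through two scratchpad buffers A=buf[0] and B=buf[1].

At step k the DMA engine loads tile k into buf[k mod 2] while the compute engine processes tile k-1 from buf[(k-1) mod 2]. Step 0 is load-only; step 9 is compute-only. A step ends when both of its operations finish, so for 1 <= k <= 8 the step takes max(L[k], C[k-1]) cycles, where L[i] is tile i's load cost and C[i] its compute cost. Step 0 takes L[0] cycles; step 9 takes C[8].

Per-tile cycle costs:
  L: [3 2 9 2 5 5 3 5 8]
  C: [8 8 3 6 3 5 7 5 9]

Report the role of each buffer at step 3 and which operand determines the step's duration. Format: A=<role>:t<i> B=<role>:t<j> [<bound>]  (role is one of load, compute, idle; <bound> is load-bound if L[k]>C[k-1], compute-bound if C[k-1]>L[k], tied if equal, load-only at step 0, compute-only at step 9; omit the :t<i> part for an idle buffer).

step 3: A=compute:t2 B=load:t3 [compute-bound]

k=0 load=t0/3c comp=- wait=3 total=3
k=1 load=t1/2c comp=t0/8c wait=8 total=11
k=2 load=t2/9c comp=t1/8c wait=9 total=20
k=3 load=t3/2c comp=t2/3c wait=3 total=23
k=4 load=t4/5c comp=t3/6c wait=6 total=29
k=5 load=t5/5c comp=t4/3c wait=5 total=34
k=6 load=t6/3c comp=t5/5c wait=5 total=39
k=7 load=t7/5c comp=t6/7c wait=7 total=46
k=8 load=t8/8c comp=t7/5c wait=8 total=54
k=9 load=- comp=t8/9c wait=9 total=63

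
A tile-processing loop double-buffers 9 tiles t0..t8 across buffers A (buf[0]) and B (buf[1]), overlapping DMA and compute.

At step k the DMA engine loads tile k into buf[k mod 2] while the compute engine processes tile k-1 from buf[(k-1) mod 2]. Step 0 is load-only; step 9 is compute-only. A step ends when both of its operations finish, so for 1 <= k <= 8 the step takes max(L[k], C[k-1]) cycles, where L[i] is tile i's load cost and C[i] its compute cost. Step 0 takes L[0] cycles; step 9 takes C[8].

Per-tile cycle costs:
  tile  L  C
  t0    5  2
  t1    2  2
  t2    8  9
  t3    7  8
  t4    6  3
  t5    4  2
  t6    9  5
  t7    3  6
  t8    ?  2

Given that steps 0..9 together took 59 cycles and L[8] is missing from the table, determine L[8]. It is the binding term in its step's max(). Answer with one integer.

step 0 | dur = L[0]=5 = 5
step 1 | dur = max(L[1]=2, C[0]=2) = 2
step 2 | dur = max(L[2]=8, C[1]=2) = 8
step 3 | dur = max(L[3]=7, C[2]=9) = 9
step 4 | dur = max(L[4]=6, C[3]=8) = 8
step 5 | dur = max(L[5]=4, C[4]=3) = 4
step 6 | dur = max(L[6]=9, C[5]=2) = 9
step 7 | dur = max(L[7]=3, C[6]=5) = 5
step 8 | dur = max(L[8]=?, C[7]=6) = L[8]  (unknown; binding)
step 9 | dur = C[8]=2 = 2
sum of known step durations = 52
dur[8] = total - known = 59 - 52 = 7
L[8] is the binding max in step 8, so L[8] = dur[8] = 7

L[8] = 7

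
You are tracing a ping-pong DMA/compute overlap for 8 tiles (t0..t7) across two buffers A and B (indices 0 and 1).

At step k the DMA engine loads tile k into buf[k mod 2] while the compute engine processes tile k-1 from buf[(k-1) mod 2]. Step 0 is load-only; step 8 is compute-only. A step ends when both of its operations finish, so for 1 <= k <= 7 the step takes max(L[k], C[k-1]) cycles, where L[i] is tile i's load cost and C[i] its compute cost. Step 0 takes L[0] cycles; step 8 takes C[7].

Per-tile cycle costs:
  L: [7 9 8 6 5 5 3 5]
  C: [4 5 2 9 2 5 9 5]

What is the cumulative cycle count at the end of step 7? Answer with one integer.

step 0: L[0]=7 → dur=7, Σ=7 | A=load:t0 B=idle [load-only]
step 1: L[1]=9 C[0]=4 → dur=9, Σ=16 | A=compute:t0 B=load:t1 [load-bound]
step 2: L[2]=8 C[1]=5 → dur=8, Σ=24 | A=load:t2 B=compute:t1 [load-bound]
step 3: L[3]=6 C[2]=2 → dur=6, Σ=30 | A=compute:t2 B=load:t3 [load-bound]
step 4: L[4]=5 C[3]=9 → dur=9, Σ=39 | A=load:t4 B=compute:t3 [compute-bound]
step 5: L[5]=5 C[4]=2 → dur=5, Σ=44 | A=compute:t4 B=load:t5 [load-bound]
step 6: L[6]=3 C[5]=5 → dur=5, Σ=49 | A=load:t6 B=compute:t5 [compute-bound]
step 7: L[7]=5 C[6]=9 → dur=9, Σ=58 | A=compute:t6 B=load:t7 [compute-bound]
step 8: C[7]=5 → dur=5, Σ=63 | A=idle B=compute:t7 [compute-only]

end_cycle[7] = 58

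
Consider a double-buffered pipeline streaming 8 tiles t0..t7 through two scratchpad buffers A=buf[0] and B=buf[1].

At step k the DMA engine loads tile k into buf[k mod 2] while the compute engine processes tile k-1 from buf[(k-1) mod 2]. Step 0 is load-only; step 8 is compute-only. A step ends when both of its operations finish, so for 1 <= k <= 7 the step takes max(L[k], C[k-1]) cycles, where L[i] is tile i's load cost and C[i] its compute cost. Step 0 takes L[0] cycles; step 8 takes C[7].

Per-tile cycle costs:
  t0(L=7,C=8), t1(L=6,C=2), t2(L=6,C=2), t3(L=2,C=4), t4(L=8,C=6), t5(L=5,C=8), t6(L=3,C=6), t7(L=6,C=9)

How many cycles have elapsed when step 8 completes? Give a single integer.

  0. 7=7c; end=7; A:t0 B:-
  1. max(6,8)=8c; end=15; A:t0 B:t1
  2. max(6,2)=6c; end=21; A:t2 B:t1
  3. max(2,2)=2c; end=23; A:t2 B:t3
  4. max(8,4)=8c; end=31; A:t4 B:t3
  5. max(5,6)=6c; end=37; A:t4 B:t5
  6. max(3,8)=8c; end=45; A:t6 B:t5
  7. max(6,6)=6c; end=51; A:t6 B:t7
  8. 9=9c; end=60; A:t6 B:t7

end_cycle[8] = 60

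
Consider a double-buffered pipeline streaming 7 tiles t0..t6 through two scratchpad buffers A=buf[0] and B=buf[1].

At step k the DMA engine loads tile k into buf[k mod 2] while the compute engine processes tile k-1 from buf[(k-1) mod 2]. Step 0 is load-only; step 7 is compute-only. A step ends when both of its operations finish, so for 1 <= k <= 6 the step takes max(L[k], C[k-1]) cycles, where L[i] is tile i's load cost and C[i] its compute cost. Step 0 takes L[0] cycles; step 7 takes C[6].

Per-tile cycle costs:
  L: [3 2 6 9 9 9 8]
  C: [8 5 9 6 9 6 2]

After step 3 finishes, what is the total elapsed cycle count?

end_cycle[3] = 26

k=0 load=t0/3c comp=- wait=3 total=3
k=1 load=t1/2c comp=t0/8c wait=8 total=11
k=2 load=t2/6c comp=t1/5c wait=6 total=17
k=3 load=t3/9c comp=t2/9c wait=9 total=26
k=4 load=t4/9c comp=t3/6c wait=9 total=35
k=5 load=t5/9c comp=t4/9c wait=9 total=44
k=6 load=t6/8c comp=t5/6c wait=8 total=52
k=7 load=- comp=t6/2c wait=2 total=54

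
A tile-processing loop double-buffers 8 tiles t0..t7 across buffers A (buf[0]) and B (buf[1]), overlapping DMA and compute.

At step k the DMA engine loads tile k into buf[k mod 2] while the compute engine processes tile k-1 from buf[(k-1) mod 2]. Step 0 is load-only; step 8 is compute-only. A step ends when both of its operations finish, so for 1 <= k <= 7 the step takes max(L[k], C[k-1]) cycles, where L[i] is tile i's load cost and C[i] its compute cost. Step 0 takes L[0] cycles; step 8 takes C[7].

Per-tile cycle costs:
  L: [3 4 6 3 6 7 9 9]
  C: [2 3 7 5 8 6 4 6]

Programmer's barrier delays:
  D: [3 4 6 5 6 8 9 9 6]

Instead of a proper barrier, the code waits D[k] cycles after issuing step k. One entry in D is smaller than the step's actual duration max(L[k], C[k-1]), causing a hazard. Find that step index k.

step 0: need L[0]=3 = 3; D[0]=3 ok
step 1: need max(L[1]=4,C[0]=2) = 4; D[1]=4 ok
step 2: need max(L[2]=6,C[1]=3) = 6; D[2]=6 ok
step 3: need max(L[3]=3,C[2]=7) = 7; D[3]=5 SHORT
step 4: need max(L[4]=6,C[3]=5) = 6; D[4]=6 ok
step 5: need max(L[5]=7,C[4]=8) = 8; D[5]=8 ok
step 6: need max(L[6]=9,C[5]=6) = 9; D[6]=9 ok
step 7: need max(L[7]=9,C[6]=4) = 9; D[7]=9 ok
step 8: need C[7]=6 = 6; D[8]=6 ok

hazard at step 3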